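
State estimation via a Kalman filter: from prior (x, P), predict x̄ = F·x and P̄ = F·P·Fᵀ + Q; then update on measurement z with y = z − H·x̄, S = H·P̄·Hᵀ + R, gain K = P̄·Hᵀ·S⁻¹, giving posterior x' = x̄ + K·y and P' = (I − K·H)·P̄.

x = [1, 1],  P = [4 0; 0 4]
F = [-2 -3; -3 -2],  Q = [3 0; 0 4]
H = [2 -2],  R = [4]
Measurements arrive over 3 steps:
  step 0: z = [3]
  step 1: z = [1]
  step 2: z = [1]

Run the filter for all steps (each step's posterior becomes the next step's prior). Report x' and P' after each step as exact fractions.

step 0: x̄ = F·x = [-5, -5]
step 0: P̄ = F·P·Fᵀ + Q = [55 48; 48 56]
step 0: y = z − H·x̄ = [3]
step 0: S = H·P̄·Hᵀ + R = [64]
step 0: K = P̄·Hᵀ·S⁻¹ = [7/32; -1/4]
step 0: x' = x̄ + K·y = [-139/32, -23/4]
step 0: P' = (I − K·H)·P̄ = [831/16 103/2; 103/2 52]
step 1: x̄ = F·x = [415/16, 785/32]
step 1: P̄ = F·P·Fᵀ + Q = [5187/4 10345/8; 10345/8 20759/16]
step 1: y = z − H·x̄ = [-29/16]
step 1: S = H·P̄·Hᵀ + R = [143/4]
step 1: K = P̄·Hᵀ·S⁻¹ = [29/143; -69/286]
step 1: x' = x̄ + K·y = [7313/286, 7141/286]
step 1: P' = (I − K·H)·P̄ = [185225/143 185167/143; 185167/143 185236/143]
step 2: x̄ = F·x = [-2773/22, -36221/286]
step 2: P̄ = F·P·Fᵀ + Q = [356189/11 356149/11; 356149/11 4630545/143]
step 2: y = z − H·x̄ = [-29/143]
step 2: S = H·P̄·Hᵀ + R = [5084/143]
step 2: K = P̄·Hᵀ·S⁻¹ = [260/1271; -304/1271]
step 2: x' = x̄ + K·y = [-320513/2542, -321813/2542]
step 2: P' = (I − K·H)·P̄ = [41154129/1271 41153609/1271; 41153609/1271 41154217/1271]

step 0: x' = [-139/32, -23/4], P' = [831/16 103/2; 103/2 52]
step 1: x' = [7313/286, 7141/286], P' = [185225/143 185167/143; 185167/143 185236/143]
step 2: x' = [-320513/2542, -321813/2542], P' = [41154129/1271 41153609/1271; 41153609/1271 41154217/1271]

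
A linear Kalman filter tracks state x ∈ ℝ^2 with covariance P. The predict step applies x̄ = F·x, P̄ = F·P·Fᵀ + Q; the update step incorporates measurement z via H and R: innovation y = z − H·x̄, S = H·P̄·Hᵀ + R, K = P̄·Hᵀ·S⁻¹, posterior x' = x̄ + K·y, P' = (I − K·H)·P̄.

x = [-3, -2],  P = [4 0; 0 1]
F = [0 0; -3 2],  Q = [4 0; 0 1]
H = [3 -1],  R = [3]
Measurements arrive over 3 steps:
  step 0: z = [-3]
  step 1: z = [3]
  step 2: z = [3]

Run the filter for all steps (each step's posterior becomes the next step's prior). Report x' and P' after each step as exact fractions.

step 0: x̄ = F·x = [0, 5]
step 0: P̄ = F·P·Fᵀ + Q = [4 0; 0 41]
step 0: y = z − H·x̄ = [2]
step 0: S = H·P̄·Hᵀ + R = [80]
step 0: K = P̄·Hᵀ·S⁻¹ = [3/20; -41/80]
step 0: x' = x̄ + K·y = [3/10, 159/40]
step 0: P' = (I − K·H)·P̄ = [11/5 123/20; 123/20 1599/80]
step 1: x̄ = F·x = [0, 141/20]
step 1: P̄ = F·P·Fᵀ + Q = [4 0; 0 539/20]
step 1: y = z − H·x̄ = [201/20]
step 1: S = H·P̄·Hᵀ + R = [1319/20]
step 1: K = P̄·Hᵀ·S⁻¹ = [240/1319; -539/1319]
step 1: x' = x̄ + K·y = [2412/1319, 3882/1319]
step 1: P' = (I − K·H)·P̄ = [2396/1319 6468/1319; 6468/1319 21021/1319]
step 2: x̄ = F·x = [0, 528/1319]
step 2: P̄ = F·P·Fᵀ + Q = [4 0; 0 29351/1319]
step 2: y = z − H·x̄ = [4485/1319]
step 2: S = H·P̄·Hᵀ + R = [80792/1319]
step 2: K = P̄·Hᵀ·S⁻¹ = [3957/20198; -29351/80792]
step 2: x' = x̄ + K·y = [13455/20198, -67461/80792]
step 2: P' = (I − K·H)·P̄ = [16654/10099 88053/20198; 88053/20198 1144689/80792]

step 0: x' = [3/10, 159/40], P' = [11/5 123/20; 123/20 1599/80]
step 1: x' = [2412/1319, 3882/1319], P' = [2396/1319 6468/1319; 6468/1319 21021/1319]
step 2: x' = [13455/20198, -67461/80792], P' = [16654/10099 88053/20198; 88053/20198 1144689/80792]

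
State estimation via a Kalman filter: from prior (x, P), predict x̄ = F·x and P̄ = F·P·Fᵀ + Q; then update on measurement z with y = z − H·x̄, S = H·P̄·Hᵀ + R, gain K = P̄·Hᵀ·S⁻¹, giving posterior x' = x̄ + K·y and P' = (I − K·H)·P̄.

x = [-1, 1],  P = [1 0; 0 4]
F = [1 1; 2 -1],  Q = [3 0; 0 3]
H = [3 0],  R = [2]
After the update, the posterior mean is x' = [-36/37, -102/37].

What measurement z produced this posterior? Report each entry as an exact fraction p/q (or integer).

z = [-3]

x̄ = F·x = [0, -3]
P̄ = F·P·Fᵀ + Q = [8 -2; -2 11]
S = H·P̄·Hᵀ + R = [74]
K = P̄·Hᵀ·S⁻¹ = [12/37; -3/37]
x' − x̄ = [-36/37, 9/37] = K·y
y = (KᵀK)⁻¹·Kᵀ·(x' − x̄) = [-3]
z = y + H·x̄ = [-3] + [0] = [-3]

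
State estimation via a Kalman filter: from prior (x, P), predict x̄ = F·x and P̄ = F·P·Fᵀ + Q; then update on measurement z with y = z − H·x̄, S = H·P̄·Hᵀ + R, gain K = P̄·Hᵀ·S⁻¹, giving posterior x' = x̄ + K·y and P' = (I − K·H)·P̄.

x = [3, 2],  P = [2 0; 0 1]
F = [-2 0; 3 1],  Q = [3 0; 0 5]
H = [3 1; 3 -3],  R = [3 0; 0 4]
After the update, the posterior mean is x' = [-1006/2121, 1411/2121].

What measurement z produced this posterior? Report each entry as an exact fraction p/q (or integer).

z = [-1, -3]

x̄ = F·x = [-6, 11]
P̄ = F·P·Fᵀ + Q = [11 -12; -12 24]
S = H·P̄·Hᵀ + R = [54 99; 99 535]
K = P̄·Hᵀ·S⁻¹ = [1468/6363 61/707; 1424/6363 -172/707]
x' − x̄ = [11720/2121, -21920/2121] = K·y
y = (KᵀK)⁻¹·Kᵀ·(x' − x̄) = [6, 48]
z = y + H·x̄ = [6, 48] + [-7, -51] = [-1, -3]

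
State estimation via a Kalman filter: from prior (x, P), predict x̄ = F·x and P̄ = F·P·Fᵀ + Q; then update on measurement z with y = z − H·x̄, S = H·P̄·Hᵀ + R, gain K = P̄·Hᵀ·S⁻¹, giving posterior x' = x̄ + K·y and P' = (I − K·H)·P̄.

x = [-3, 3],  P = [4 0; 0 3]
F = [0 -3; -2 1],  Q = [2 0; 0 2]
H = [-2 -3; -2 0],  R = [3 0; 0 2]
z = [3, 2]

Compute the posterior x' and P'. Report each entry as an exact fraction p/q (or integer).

x' = [-5925/4939, -387/4939]
P' = [4839/9878 -3195/9878; -3195/9878 5343/9878]

x̄ = F·x = [-9, 9]
P̄ = F·P·Fᵀ + Q = [29 -9; -9 21]
y = z − H·x̄ = [12, -16]
S = H·P̄·Hᵀ + R = [200 62; 62 118]
K = P̄·Hᵀ·S⁻¹ = [-31/9878 -4839/9878; -3213/9878 3195/9878]
x' = x̄ + K·y = [-5925/4939, -387/4939]
P' = (I − K·H)·P̄ = [4839/9878 -3195/9878; -3195/9878 5343/9878]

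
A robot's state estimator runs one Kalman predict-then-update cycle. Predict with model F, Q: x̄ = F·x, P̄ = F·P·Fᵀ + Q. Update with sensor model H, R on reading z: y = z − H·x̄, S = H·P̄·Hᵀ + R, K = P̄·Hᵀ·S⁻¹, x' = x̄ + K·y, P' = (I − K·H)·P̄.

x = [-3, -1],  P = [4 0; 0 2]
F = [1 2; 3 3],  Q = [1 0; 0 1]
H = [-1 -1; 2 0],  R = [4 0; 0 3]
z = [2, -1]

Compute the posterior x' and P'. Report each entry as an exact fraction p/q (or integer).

x' = [-517/1124, -2367/1124]
P' = [573/1124 -129/1124; -129/1124 3301/1124]

x̄ = F·x = [-5, -12]
P̄ = F·P·Fᵀ + Q = [13 24; 24 55]
y = z − H·x̄ = [-15, 9]
S = H·P̄·Hᵀ + R = [120 -74; -74 55]
K = P̄·Hᵀ·S⁻¹ = [-111/1124 191/562; -793/1124 -43/562]
x' = x̄ + K·y = [-517/1124, -2367/1124]
P' = (I − K·H)·P̄ = [573/1124 -129/1124; -129/1124 3301/1124]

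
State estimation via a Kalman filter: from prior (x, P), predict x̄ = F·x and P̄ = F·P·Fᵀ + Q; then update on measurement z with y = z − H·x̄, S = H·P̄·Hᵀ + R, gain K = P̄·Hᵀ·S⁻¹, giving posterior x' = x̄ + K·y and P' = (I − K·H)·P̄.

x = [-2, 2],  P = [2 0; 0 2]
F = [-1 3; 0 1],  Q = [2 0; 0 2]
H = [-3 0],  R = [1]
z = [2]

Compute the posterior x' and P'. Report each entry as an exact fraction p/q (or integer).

x̄ = F·x = [8, 2]
P̄ = F·P·Fᵀ + Q = [22 6; 6 4]
y = z − H·x̄ = [26]
S = H·P̄·Hᵀ + R = [199]
K = P̄·Hᵀ·S⁻¹ = [-66/199; -18/199]
x' = x̄ + K·y = [-124/199, -70/199]
P' = (I − K·H)·P̄ = [22/199 6/199; 6/199 472/199]

x' = [-124/199, -70/199]
P' = [22/199 6/199; 6/199 472/199]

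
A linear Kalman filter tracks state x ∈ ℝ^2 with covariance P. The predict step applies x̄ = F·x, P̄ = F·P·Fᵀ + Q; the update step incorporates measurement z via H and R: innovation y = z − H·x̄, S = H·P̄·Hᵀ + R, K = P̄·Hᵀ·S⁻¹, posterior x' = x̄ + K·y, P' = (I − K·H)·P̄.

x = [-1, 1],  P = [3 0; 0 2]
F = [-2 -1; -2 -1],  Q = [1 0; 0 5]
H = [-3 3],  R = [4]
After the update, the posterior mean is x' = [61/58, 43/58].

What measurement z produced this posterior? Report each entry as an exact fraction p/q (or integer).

x̄ = F·x = [1, 1]
P̄ = F·P·Fᵀ + Q = [15 14; 14 19]
S = H·P̄·Hᵀ + R = [58]
K = P̄·Hᵀ·S⁻¹ = [-3/58; 15/58]
x' − x̄ = [3/58, -15/58] = K·y
y = (KᵀK)⁻¹·Kᵀ·(x' − x̄) = [-1]
z = y + H·x̄ = [-1] + [0] = [-1]

z = [-1]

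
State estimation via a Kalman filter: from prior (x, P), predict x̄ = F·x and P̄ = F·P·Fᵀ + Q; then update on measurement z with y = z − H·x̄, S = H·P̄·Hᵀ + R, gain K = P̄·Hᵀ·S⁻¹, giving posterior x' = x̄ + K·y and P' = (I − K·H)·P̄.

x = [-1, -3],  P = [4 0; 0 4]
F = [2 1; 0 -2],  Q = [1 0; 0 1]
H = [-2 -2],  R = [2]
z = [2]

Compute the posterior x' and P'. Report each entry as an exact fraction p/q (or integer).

x̄ = F·x = [-5, 6]
P̄ = F·P·Fᵀ + Q = [21 -8; -8 17]
y = z − H·x̄ = [4]
S = H·P̄·Hᵀ + R = [90]
K = P̄·Hᵀ·S⁻¹ = [-13/45; -1/5]
x' = x̄ + K·y = [-277/45, 26/5]
P' = (I − K·H)·P̄ = [607/45 -66/5; -66/5 67/5]

x' = [-277/45, 26/5]
P' = [607/45 -66/5; -66/5 67/5]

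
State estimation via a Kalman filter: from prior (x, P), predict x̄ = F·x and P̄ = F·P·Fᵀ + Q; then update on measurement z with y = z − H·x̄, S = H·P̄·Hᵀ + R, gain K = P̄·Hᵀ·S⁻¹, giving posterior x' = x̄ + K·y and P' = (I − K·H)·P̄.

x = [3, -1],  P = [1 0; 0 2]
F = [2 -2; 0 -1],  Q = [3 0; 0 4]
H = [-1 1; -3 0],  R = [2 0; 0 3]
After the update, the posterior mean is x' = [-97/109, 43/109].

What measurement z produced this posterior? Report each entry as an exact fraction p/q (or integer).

z = [2, 3]

x̄ = F·x = [8, 1]
P̄ = F·P·Fᵀ + Q = [15 4; 4 6]
S = H·P̄·Hᵀ + R = [15 33; 33 138]
K = P̄·Hᵀ·S⁻¹ = [-11/327 -104/327; 224/327 -82/327]
x' − x̄ = [-969/109, -66/109] = K·y
y = (KᵀK)⁻¹·Kᵀ·(x' − x̄) = [9, 27]
z = y + H·x̄ = [9, 27] + [-7, -24] = [2, 3]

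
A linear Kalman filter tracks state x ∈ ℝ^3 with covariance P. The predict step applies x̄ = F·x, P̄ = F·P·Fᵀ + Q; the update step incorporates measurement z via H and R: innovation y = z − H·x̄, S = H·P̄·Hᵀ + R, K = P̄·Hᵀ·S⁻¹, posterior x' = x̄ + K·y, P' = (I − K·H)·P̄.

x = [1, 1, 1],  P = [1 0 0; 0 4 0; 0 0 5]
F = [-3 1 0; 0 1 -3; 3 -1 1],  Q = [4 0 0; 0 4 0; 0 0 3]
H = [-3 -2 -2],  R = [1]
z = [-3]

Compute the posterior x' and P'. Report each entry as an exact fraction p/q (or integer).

x̄ = F·x = [-2, -2, 3]
P̄ = F·P·Fᵀ + Q = [17 4 -13; 4 53 -19; -13 -19 21]
y = z − H·x̄ = [-7]
S = H·P̄·Hᵀ + R = [190]
K = P̄·Hᵀ·S⁻¹ = [-33/190; -8/19; 7/38]
x' = x̄ + K·y = [-149/190, 18/19, 65/38]
P' = (I − K·H)·P̄ = [2141/190 -188/19 -263/38; -188/19 367/19 -81/19; -263/38 -81/19 553/38]

x' = [-149/190, 18/19, 65/38]
P' = [2141/190 -188/19 -263/38; -188/19 367/19 -81/19; -263/38 -81/19 553/38]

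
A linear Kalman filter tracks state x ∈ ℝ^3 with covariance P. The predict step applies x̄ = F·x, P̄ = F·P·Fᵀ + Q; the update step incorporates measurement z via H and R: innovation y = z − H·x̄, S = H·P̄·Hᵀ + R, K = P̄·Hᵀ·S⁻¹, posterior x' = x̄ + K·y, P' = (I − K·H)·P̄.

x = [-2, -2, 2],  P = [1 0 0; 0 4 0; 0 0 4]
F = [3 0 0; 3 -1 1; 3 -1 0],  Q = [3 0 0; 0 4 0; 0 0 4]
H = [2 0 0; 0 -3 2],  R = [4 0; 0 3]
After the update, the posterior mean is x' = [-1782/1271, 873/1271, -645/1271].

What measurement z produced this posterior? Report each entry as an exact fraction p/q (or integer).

z = [-2, -3]

x̄ = F·x = [-6, -2, -4]
P̄ = F·P·Fᵀ + Q = [12 9 9; 9 21 13; 9 13 17]
S = H·P̄·Hᵀ + R = [52 -18; -18 104]
K = P̄·Hᵀ·S⁻¹ = [1167/2542 -9/1271; 603/2542 -400/1271; 891/2542 16/1271]
x' − x̄ = [5844/1271, 3415/1271, 4439/1271] = K·y
y = (KᵀK)⁻¹·Kᵀ·(x' − x̄) = [10, -1]
z = y + H·x̄ = [10, -1] + [-12, -2] = [-2, -3]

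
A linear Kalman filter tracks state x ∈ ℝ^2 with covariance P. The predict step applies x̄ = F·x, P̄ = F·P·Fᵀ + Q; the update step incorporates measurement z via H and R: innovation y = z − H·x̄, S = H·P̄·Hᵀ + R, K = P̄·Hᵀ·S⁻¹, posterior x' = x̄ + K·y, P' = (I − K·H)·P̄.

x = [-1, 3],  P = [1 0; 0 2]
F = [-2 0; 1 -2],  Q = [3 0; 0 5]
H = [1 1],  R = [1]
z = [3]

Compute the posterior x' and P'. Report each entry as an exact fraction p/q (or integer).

x' = [38/9, -5/3]
P' = [101/18 -16/3; -16/3 6]

x̄ = F·x = [2, -7]
P̄ = F·P·Fᵀ + Q = [7 -2; -2 14]
y = z − H·x̄ = [8]
S = H·P̄·Hᵀ + R = [18]
K = P̄·Hᵀ·S⁻¹ = [5/18; 2/3]
x' = x̄ + K·y = [38/9, -5/3]
P' = (I − K·H)·P̄ = [101/18 -16/3; -16/3 6]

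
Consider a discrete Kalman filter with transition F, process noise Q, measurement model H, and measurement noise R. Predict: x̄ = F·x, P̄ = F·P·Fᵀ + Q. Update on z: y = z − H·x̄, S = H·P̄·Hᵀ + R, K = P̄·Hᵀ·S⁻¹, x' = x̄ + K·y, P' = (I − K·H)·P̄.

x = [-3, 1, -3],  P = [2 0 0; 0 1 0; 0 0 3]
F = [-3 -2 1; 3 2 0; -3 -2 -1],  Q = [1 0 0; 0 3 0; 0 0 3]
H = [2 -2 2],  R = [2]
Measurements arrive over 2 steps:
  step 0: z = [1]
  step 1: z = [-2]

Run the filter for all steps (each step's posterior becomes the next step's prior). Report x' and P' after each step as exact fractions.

step 0: x̄ = F·x = [4, -7, 10]
step 0: P̄ = F·P·Fᵀ + Q = [26 -22 19; -22 25 -22; 19 -22 28]
step 0: y = z − H·x̄ = [-41]
step 0: S = H·P̄·Hᵀ + R = [822]
step 0: K = P̄·Hᵀ·S⁻¹ = [67/411; -23/137; 23/137]
step 0: x' = x̄ + K·y = [-1103/411, -16/137, 427/137]
step 0: P' = (I − K·H)·P̄ = [1708/411 68/137 -479/137; 68/137 251/137 160/137; -479/137 160/137 662/137]
step 1: x̄ = F·x = [1562/137, -1135/137, 708/137]
step 1: P̄ = F·P·Fᵀ + Q = [9977/137 -8061/137 6282/137; -8061/137 7355/137 -5827/137; 6282/137 -5827/137 5783/137]
step 1: y = z − H·x̄ = [-7084/137]
step 1: S = H·P̄·Hᵀ + R = [254094/137]
step 1: K = P̄·Hᵀ·S⁻¹ = [24320/127047; -7081/42349; 5964/42349]
step 1: x' = x̄ + K·y = [190982/127047, 15297/42349, -89532/42349]
step 1: P' = (I − K·H)·P̄ = [617687/127047 22223/42349 -175566/42349; 22223/42349 77617/42349 48313/42349; -175566/42349 48313/42349 229843/42349]

step 0: x' = [-1103/411, -16/137, 427/137], P' = [1708/411 68/137 -479/137; 68/137 251/137 160/137; -479/137 160/137 662/137]
step 1: x' = [190982/127047, 15297/42349, -89532/42349], P' = [617687/127047 22223/42349 -175566/42349; 22223/42349 77617/42349 48313/42349; -175566/42349 48313/42349 229843/42349]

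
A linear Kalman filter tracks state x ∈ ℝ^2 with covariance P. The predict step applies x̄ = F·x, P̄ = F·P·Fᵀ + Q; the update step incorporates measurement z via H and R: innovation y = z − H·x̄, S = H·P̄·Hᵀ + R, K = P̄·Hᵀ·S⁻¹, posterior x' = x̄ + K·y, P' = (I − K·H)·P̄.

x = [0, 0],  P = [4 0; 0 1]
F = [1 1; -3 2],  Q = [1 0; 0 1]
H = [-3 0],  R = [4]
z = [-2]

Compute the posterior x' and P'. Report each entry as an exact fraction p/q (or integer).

x' = [18/29, -30/29]
P' = [12/29 -20/29; -20/29 739/29]

x̄ = F·x = [0, 0]
P̄ = F·P·Fᵀ + Q = [6 -10; -10 41]
y = z − H·x̄ = [-2]
S = H·P̄·Hᵀ + R = [58]
K = P̄·Hᵀ·S⁻¹ = [-9/29; 15/29]
x' = x̄ + K·y = [18/29, -30/29]
P' = (I − K·H)·P̄ = [12/29 -20/29; -20/29 739/29]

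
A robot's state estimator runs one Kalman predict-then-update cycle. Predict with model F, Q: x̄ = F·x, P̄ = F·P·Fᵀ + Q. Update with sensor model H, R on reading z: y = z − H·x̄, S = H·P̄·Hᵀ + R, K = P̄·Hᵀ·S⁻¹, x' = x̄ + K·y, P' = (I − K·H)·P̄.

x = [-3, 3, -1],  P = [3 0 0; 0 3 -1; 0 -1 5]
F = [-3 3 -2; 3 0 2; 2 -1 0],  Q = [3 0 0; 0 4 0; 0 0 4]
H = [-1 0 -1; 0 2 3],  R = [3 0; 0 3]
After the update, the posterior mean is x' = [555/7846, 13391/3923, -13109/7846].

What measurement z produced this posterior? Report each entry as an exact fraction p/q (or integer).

x̄ = F·x = [20, -11, -9]
P̄ = F·P·Fᵀ + Q = [89 -53 -29; -53 51 20; -29 20 19]
S = H·P̄·Hᵀ + R = [53 96; 96 618]
K = P̄·Hᵀ·S⁻¹ = [-3092/3923 -4469/23538; 807/3923 903/3923; -522/3923 4181/23538]
x' − x̄ = [-156365/7846, 56544/3923, 57505/7846] = K·y
y = (KᵀK)⁻¹·Kᵀ·(x' − x̄) = [13, 51]
z = y + H·x̄ = [13, 51] + [-11, -49] = [2, 2]

z = [2, 2]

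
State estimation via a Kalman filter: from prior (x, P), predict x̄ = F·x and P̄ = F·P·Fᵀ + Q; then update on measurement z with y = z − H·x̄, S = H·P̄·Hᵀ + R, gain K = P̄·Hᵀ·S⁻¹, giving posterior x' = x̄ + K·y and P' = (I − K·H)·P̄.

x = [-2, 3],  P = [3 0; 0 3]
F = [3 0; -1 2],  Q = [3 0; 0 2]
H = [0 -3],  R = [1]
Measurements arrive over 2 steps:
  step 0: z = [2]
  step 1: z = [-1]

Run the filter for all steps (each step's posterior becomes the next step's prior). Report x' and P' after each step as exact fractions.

step 0: x̄ = F·x = [-6, 8]
step 0: P̄ = F·P·Fᵀ + Q = [30 -9; -9 17]
step 0: y = z − H·x̄ = [26]
step 0: S = H·P̄·Hᵀ + R = [154]
step 0: K = P̄·Hᵀ·S⁻¹ = [27/154; -51/154]
step 0: x' = x̄ + K·y = [-111/77, -47/77]
step 0: P' = (I − K·H)·P̄ = [3891/154 -9/154; -9/154 17/154]
step 1: x̄ = F·x = [-333/77, 17/77]
step 1: P̄ = F·P·Fᵀ + Q = [35481/154 -11727/154; -11727/154 4303/154]
step 1: y = z − H·x̄ = [-26/77]
step 1: S = H·P̄·Hᵀ + R = [38881/154]
step 1: K = P̄·Hᵀ·S⁻¹ = [35181/38881; -12909/38881]
step 1: x' = x̄ + K·y = [-180027/38881, 12943/38881]
step 1: P' = (I − K·H)·P̄ = [921000/38881 -11727/38881; -11727/38881 4303/38881]

step 0: x' = [-111/77, -47/77], P' = [3891/154 -9/154; -9/154 17/154]
step 1: x' = [-180027/38881, 12943/38881], P' = [921000/38881 -11727/38881; -11727/38881 4303/38881]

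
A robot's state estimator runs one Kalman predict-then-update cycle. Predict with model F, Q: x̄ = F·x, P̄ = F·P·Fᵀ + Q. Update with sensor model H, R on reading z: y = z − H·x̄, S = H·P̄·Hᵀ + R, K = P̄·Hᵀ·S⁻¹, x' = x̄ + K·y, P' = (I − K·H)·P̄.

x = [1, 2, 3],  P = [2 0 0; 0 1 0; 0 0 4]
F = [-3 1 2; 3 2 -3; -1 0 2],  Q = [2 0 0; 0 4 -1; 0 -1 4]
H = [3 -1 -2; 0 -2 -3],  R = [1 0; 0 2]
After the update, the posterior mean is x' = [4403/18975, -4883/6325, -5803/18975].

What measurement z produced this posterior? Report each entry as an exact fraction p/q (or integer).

z = [2, 3]

x̄ = F·x = [5, -2, 5]
P̄ = F·P·Fᵀ + Q = [37 -40 22; -40 62 -31; 22 -31 22]
S = H·P̄·Hᵀ + R = [336 81; 81 76]
K = P̄·Hᵀ·S⁻¹ = [6998/18975 -1321/6325; -2203/6325 -232/6325; 4352/18975 -1879/6325]
x' − x̄ = [-90472/18975, 7767/6325, -100678/18975] = K·y
y = (KᵀK)⁻¹·Kᵀ·(x' − x̄) = [-5, 14]
z = y + H·x̄ = [-5, 14] + [7, -11] = [2, 3]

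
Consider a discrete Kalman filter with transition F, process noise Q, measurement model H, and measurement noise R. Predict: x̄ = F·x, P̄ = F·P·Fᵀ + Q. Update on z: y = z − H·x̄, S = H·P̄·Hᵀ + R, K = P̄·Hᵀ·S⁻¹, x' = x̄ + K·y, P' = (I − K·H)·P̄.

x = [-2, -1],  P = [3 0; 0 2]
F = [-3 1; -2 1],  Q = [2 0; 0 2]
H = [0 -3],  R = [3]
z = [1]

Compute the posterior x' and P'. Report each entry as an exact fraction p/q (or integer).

x' = [45/49, -13/49]
P' = [319/49 20/49; 20/49 16/49]

x̄ = F·x = [5, 3]
P̄ = F·P·Fᵀ + Q = [31 20; 20 16]
y = z − H·x̄ = [10]
S = H·P̄·Hᵀ + R = [147]
K = P̄·Hᵀ·S⁻¹ = [-20/49; -16/49]
x' = x̄ + K·y = [45/49, -13/49]
P' = (I − K·H)·P̄ = [319/49 20/49; 20/49 16/49]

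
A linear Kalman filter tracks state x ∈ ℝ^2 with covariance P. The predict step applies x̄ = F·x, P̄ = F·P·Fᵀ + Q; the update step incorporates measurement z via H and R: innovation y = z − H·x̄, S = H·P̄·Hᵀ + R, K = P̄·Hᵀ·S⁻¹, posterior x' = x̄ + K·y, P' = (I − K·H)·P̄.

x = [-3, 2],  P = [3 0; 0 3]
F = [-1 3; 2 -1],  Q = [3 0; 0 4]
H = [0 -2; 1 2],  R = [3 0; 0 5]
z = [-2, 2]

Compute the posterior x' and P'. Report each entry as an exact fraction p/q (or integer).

x' = [2259/2150, 1313/2150]
P' = [13359/2150 -2637/2150; -2637/2150 1491/2150]

x̄ = F·x = [9, -8]
P̄ = F·P·Fᵀ + Q = [33 -15; -15 19]
y = z − H·x̄ = [-18, 9]
S = H·P̄·Hᵀ + R = [79 -46; -46 54]
K = P̄·Hᵀ·S⁻¹ = [879/1075 1617/2150; -497/1075 69/2150]
x' = x̄ + K·y = [2259/2150, 1313/2150]
P' = (I − K·H)·P̄ = [13359/2150 -2637/2150; -2637/2150 1491/2150]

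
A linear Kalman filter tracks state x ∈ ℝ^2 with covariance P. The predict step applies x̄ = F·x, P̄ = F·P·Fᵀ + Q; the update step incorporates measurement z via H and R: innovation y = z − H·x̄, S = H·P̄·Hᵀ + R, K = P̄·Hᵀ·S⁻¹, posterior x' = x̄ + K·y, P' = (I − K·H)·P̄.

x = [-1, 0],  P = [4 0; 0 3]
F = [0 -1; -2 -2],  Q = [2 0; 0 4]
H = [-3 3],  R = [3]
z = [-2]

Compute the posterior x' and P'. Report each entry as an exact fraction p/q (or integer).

x̄ = F·x = [0, 2]
P̄ = F·P·Fᵀ + Q = [5 6; 6 32]
y = z − H·x̄ = [-8]
S = H·P̄·Hᵀ + R = [228]
K = P̄·Hᵀ·S⁻¹ = [1/76; 13/38]
x' = x̄ + K·y = [-2/19, -14/19]
P' = (I − K·H)·P̄ = [377/76 189/38; 189/38 101/19]

x' = [-2/19, -14/19]
P' = [377/76 189/38; 189/38 101/19]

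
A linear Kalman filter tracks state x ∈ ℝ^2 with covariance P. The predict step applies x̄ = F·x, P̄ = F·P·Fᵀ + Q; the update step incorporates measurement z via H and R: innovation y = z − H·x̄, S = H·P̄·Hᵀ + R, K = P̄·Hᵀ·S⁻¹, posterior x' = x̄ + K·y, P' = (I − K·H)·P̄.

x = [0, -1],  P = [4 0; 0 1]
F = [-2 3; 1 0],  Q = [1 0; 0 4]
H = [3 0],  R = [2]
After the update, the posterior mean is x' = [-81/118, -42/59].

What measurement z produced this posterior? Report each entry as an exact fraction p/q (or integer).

x̄ = F·x = [-3, 0]
P̄ = F·P·Fᵀ + Q = [26 -8; -8 8]
S = H·P̄·Hᵀ + R = [236]
K = P̄·Hᵀ·S⁻¹ = [39/118; -6/59]
x' − x̄ = [273/118, -42/59] = K·y
y = (KᵀK)⁻¹·Kᵀ·(x' − x̄) = [7]
z = y + H·x̄ = [7] + [-9] = [-2]

z = [-2]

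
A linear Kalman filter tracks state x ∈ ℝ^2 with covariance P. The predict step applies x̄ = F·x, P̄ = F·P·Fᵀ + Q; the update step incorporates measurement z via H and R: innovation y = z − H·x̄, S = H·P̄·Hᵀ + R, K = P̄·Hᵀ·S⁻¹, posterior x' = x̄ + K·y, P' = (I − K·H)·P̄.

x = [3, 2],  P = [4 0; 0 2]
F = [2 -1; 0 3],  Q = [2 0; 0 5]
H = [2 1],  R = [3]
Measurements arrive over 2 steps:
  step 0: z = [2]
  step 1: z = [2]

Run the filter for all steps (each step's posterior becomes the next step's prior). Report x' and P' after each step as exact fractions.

step 0: x' = [-40/41, 180/41], P' = [242/41 -433/41; -433/41 1765/82]
step 1: x' = [-18386/3893, 44186/3893], P' = [136194/3893 -259887/3893; -259887/3893 505713/3893]

step 0: x̄ = F·x = [4, 6]
step 0: P̄ = F·P·Fᵀ + Q = [20 -6; -6 23]
step 0: y = z − H·x̄ = [-12]
step 0: S = H·P̄·Hᵀ + R = [82]
step 0: K = P̄·Hᵀ·S⁻¹ = [17/41; 11/82]
step 0: x' = x̄ + K·y = [-40/41, 180/41]
step 0: P' = (I − K·H)·P̄ = [242/41 -433/41; -433/41 1765/82]
step 1: x̄ = F·x = [-260/41, 540/41]
step 1: P̄ = F·P·Fᵀ + Q = [7329/82 -10491/82; -10491/82 16295/82]
step 1: y = z − H·x̄ = [62/41]
step 1: S = H·P̄·Hᵀ + R = [3893/82]
step 1: K = P̄·Hᵀ·S⁻¹ = [4167/3893; -4687/3893]
step 1: x' = x̄ + K·y = [-18386/3893, 44186/3893]
step 1: P' = (I − K·H)·P̄ = [136194/3893 -259887/3893; -259887/3893 505713/3893]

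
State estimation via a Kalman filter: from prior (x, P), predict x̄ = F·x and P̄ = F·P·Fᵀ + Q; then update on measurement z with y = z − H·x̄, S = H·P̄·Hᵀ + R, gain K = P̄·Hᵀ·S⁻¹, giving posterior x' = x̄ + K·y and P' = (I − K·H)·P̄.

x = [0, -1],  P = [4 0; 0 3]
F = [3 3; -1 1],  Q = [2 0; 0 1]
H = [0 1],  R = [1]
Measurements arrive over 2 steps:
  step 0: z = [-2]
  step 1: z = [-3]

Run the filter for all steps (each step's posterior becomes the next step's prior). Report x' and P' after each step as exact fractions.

step 0: x' = [-8/3, -17/9], P' = [64 -1/3; -1/3 8/9]
step 1: x' = [-117/38, -895/304], P' = [938/19 -213/76; -213/76 599/608]

step 0: x̄ = F·x = [-3, -1]
step 0: P̄ = F·P·Fᵀ + Q = [65 -3; -3 8]
step 0: y = z − H·x̄ = [-1]
step 0: S = H·P̄·Hᵀ + R = [9]
step 0: K = P̄·Hᵀ·S⁻¹ = [-1/3; 8/9]
step 0: x' = x̄ + K·y = [-8/3, -17/9]
step 0: P' = (I − K·H)·P̄ = [64 -1/3; -1/3 8/9]
step 1: x̄ = F·x = [-41/3, 7/9]
step 1: P̄ = F·P·Fᵀ + Q = [580 -568/3; -568/3 599/9]
step 1: y = z − H·x̄ = [-34/9]
step 1: S = H·P̄·Hᵀ + R = [608/9]
step 1: K = P̄·Hᵀ·S⁻¹ = [-213/76; 599/608]
step 1: x' = x̄ + K·y = [-117/38, -895/304]
step 1: P' = (I − K·H)·P̄ = [938/19 -213/76; -213/76 599/608]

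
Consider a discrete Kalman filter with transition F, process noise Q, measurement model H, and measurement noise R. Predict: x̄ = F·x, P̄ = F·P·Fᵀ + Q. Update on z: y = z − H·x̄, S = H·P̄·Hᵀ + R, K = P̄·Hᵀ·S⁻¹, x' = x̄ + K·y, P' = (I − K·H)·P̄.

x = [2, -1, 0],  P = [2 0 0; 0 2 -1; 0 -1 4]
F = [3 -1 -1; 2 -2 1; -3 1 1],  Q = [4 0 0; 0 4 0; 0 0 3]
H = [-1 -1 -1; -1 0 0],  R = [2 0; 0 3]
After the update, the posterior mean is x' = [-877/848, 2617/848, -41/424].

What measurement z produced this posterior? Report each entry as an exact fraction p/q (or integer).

x̄ = F·x = [7, 6, -7]
P̄ = F·P·Fᵀ + Q = [26 11 -22; 11 28 -11; -22 -11 25]
S = H·P̄·Hᵀ + R = [37 15; 15 29]
K = P̄·Hᵀ·S⁻¹ = [-45/848 -737/848; -647/848 13/848; -49/424 347/424]
x' − x̄ = [-6813/848, -2471/848, 2927/424] = K·y
y = (KᵀK)⁻¹·Kᵀ·(x' − x̄) = [4, 9]
z = y + H·x̄ = [4, 9] + [-6, -7] = [-2, 2]

z = [-2, 2]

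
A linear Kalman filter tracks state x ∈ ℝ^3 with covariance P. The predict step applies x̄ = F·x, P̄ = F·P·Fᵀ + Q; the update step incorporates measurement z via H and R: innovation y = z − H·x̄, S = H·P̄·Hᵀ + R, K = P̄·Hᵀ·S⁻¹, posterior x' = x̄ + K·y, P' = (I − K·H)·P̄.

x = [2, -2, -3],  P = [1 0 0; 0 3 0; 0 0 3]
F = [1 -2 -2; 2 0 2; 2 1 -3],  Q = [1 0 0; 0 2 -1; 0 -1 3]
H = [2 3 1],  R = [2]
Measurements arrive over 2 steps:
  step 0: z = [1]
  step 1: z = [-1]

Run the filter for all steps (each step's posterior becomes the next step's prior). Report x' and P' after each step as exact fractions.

step 0: x' = [804/151, -834/151, 1101/151], P' = [2630/151 -2194/151 1394/151; -2194/151 2357/151 -2645/151; 1394/151 -2645/151 5187/151]
step 1: x' = [-2568662/380461, 3431166/380461, -5517451/380461], P' = [20462651/380461 -30170442/380461 49688316/380461; -30170442/380461 45193943/380461 -75046731/380461; 49688316/380461 -75046731/380461 125736653/380461]

step 0: x̄ = F·x = [12, -2, 11]
step 0: P̄ = F·P·Fᵀ + Q = [26 -10 14; -10 18 -15; 14 -15 37]
step 0: y = z − H·x̄ = [-28]
step 0: S = H·P̄·Hᵀ + R = [151]
step 0: K = P̄·Hᵀ·S⁻¹ = [36/151; 19/151; 20/151]
step 0: x' = x̄ + K·y = [804/151, -834/151, 1101/151]
step 0: P' = (I − K·H)·P̄ = [2630/151 -2194/151 1394/151; -2194/151 2357/151 -2645/151; 1394/151 -2645/151 5187/151]
step 1: x̄ = F·x = [270/151, 3810/151, -2529/151]
step 1: P̄ = F·P·Fᵀ + Q = [14997/151 1080/151 17912/151; 1080/151 42722/151 -33219/151; 17912/151 -33219/151 50379/151]
step 1: y = z − H·x̄ = [-9592/151]
step 1: S = H·P̄·Hᵀ + R = [380461/151]
step 1: K = P̄·Hᵀ·S⁻¹ = [51146/380461; 97107/380461; -13454/380461]
step 1: x' = x̄ + K·y = [-2568662/380461, 3431166/380461, -5517451/380461]
step 1: P' = (I − K·H)·P̄ = [20462651/380461 -30170442/380461 49688316/380461; -30170442/380461 45193943/380461 -75046731/380461; 49688316/380461 -75046731/380461 125736653/380461]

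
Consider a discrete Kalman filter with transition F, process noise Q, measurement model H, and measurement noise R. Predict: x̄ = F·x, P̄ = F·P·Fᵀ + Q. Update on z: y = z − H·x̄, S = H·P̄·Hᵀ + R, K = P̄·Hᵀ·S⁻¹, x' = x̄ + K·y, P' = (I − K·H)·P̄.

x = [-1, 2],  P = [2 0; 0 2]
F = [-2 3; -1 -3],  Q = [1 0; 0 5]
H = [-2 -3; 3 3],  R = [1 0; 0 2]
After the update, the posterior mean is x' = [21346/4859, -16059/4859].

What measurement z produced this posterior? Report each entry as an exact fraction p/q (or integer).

z = [1, 3]

x̄ = F·x = [8, -5]
P̄ = F·P·Fᵀ + Q = [27 -14; -14 25]
S = H·P̄·Hᵀ + R = [166 -177; -177 218]
K = P̄·Hᵀ·S⁻¹ = [4287/4859 4350/4859; -4405/4859 -2841/4859]
x' − x̄ = [-17526/4859, 8236/4859] = K·y
y = (KᵀK)⁻¹·Kᵀ·(x' − x̄) = [2, -6]
z = y + H·x̄ = [2, -6] + [-1, 9] = [1, 3]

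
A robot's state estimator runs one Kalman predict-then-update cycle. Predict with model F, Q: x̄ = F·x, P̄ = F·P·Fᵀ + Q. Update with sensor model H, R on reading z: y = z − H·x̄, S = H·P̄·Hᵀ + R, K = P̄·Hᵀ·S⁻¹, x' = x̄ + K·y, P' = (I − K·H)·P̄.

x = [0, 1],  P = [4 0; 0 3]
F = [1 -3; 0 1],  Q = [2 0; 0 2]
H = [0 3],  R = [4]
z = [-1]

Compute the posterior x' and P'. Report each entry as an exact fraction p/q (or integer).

x' = [-39/49, -11/49]
P' = [888/49 -36/49; -36/49 20/49]

x̄ = F·x = [-3, 1]
P̄ = F·P·Fᵀ + Q = [33 -9; -9 5]
y = z − H·x̄ = [-4]
S = H·P̄·Hᵀ + R = [49]
K = P̄·Hᵀ·S⁻¹ = [-27/49; 15/49]
x' = x̄ + K·y = [-39/49, -11/49]
P' = (I − K·H)·P̄ = [888/49 -36/49; -36/49 20/49]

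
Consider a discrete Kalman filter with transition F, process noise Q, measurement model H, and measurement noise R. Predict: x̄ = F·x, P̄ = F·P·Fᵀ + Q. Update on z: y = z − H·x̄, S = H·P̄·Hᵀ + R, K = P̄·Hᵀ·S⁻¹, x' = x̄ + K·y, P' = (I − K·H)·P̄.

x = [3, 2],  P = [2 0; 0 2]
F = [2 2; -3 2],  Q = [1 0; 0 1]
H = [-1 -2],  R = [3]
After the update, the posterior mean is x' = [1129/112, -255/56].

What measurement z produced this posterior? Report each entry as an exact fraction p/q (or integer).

x̄ = F·x = [10, -5]
P̄ = F·P·Fᵀ + Q = [17 -4; -4 27]
S = H·P̄·Hᵀ + R = [112]
K = P̄·Hᵀ·S⁻¹ = [-9/112; -25/56]
x' − x̄ = [9/112, 25/56] = K·y
y = (KᵀK)⁻¹·Kᵀ·(x' − x̄) = [-1]
z = y + H·x̄ = [-1] + [0] = [-1]

z = [-1]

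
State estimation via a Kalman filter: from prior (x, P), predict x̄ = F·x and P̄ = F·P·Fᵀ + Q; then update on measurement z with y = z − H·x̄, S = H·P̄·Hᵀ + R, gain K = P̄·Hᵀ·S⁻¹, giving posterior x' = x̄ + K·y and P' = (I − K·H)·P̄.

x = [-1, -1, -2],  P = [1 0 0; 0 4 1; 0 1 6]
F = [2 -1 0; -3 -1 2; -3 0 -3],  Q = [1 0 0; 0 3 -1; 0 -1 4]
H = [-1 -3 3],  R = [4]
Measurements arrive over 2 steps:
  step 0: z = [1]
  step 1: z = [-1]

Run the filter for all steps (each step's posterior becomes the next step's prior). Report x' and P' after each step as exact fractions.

step 0: x' = [-611/692, 4833/1384, 4923/1384], P' = [3105/346 -3305/692 -1239/692; -3305/692 17783/1384 15341/1384; -1239/692 15341/1384 14887/1384]
step 1: x' = [-5835841/1918967, 6815652/1918967, 4163136/1918967], P' = [122369722/1918967 -132159273/1918967 -91214487/1918967; -132159273/1918967 154453775/1918967 110210704/1918967; -91214487/1918967 110210704/1918967 80517935/1918967]

step 0: x̄ = F·x = [-1, 0, 9]
step 0: P̄ = F·P·Fᵀ + Q = [9 -4 -3; -4 36 -25; -3 -25 67]
step 0: y = z − H·x̄ = [-27]
step 0: S = H·P̄·Hᵀ + R = [1384]
step 0: K = P̄·Hᵀ·S⁻¹ = [-3/692; -179/1384; 279/1384]
step 0: x' = x̄ + K·y = [-611/692, 4833/1384, 4923/1384]
step 0: P' = (I − K·H)·P̄ = [3105/346 -3305/692 -1239/692; -3305/692 17783/1384 15341/1384; -1239/692 15341/1384 14887/1384]
step 1: x̄ = F·x = [-7277/1384, 8679/1384, -11103/1384]
step 1: P̄ = F·P·Fᵀ + Q = [95287/1384 -103941/1384 -33459/1384; -103941/1384 121975/1384 39833/1384; -33459/1384 39833/1384 206695/1384]
step 1: y = z − H·x̄ = [50685/1384]
step 1: S = H·P̄·Hᵀ + R = [1918967/1384]
step 1: K = P̄·Hᵀ·S⁻¹ = [116159/1918967; -142485/1918967; 534045/1918967]
step 1: x' = x̄ + K·y = [-5835841/1918967, 6815652/1918967, 4163136/1918967]
step 1: P' = (I − K·H)·P̄ = [122369722/1918967 -132159273/1918967 -91214487/1918967; -132159273/1918967 154453775/1918967 110210704/1918967; -91214487/1918967 110210704/1918967 80517935/1918967]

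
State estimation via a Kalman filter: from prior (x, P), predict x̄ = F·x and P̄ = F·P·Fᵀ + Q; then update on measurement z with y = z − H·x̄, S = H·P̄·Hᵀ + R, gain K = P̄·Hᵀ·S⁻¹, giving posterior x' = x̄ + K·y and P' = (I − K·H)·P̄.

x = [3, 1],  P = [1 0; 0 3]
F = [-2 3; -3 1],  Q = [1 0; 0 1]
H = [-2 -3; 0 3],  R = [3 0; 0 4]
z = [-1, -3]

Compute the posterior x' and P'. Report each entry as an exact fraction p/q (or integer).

x̄ = F·x = [-3, -8]
P̄ = F·P·Fᵀ + Q = [32 15; 15 13]
y = z − H·x̄ = [-31, 21]
S = H·P̄·Hᵀ + R = [428 -207; -207 121]
K = P̄·Hᵀ·S⁻¹ = [-3874/8939 -3303/8939; -276/8939 2409/8939]
x' = x̄ + K·y = [23914/8939, -12367/8939]
P' = (I − K·H)·P̄ = [12417/8939 -4404/8939; -4404/8939 3212/8939]

x' = [23914/8939, -12367/8939]
P' = [12417/8939 -4404/8939; -4404/8939 3212/8939]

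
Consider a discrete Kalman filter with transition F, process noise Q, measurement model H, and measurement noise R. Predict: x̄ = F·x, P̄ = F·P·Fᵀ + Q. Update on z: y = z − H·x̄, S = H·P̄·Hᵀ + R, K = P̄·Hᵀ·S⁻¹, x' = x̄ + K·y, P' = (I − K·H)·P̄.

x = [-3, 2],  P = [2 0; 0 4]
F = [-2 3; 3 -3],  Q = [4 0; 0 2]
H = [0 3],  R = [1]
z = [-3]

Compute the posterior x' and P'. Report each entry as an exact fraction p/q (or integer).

x̄ = F·x = [12, -15]
P̄ = F·P·Fᵀ + Q = [48 -48; -48 56]
y = z − H·x̄ = [42]
S = H·P̄·Hᵀ + R = [505]
K = P̄·Hᵀ·S⁻¹ = [-144/505; 168/505]
x' = x̄ + K·y = [12/505, -519/505]
P' = (I − K·H)·P̄ = [3504/505 -48/505; -48/505 56/505]

x' = [12/505, -519/505]
P' = [3504/505 -48/505; -48/505 56/505]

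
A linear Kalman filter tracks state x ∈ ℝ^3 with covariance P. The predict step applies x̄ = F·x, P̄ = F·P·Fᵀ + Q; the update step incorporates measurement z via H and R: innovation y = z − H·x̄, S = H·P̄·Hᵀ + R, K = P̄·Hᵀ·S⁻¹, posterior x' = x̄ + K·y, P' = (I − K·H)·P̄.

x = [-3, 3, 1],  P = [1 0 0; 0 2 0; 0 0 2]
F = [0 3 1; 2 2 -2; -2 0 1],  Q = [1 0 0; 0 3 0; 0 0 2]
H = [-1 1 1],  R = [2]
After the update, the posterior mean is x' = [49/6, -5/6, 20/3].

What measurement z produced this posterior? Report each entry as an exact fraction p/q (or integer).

x̄ = F·x = [10, -2, 7]
P̄ = F·P·Fᵀ + Q = [21 8 2; 8 23 -8; 2 -8 8]
S = H·P̄·Hᵀ + R = [18]
K = P̄·Hᵀ·S⁻¹ = [-11/18; 7/18; -1/9]
x' − x̄ = [-11/6, 7/6, -1/3] = K·y
y = (KᵀK)⁻¹·Kᵀ·(x' − x̄) = [3]
z = y + H·x̄ = [3] + [-5] = [-2]

z = [-2]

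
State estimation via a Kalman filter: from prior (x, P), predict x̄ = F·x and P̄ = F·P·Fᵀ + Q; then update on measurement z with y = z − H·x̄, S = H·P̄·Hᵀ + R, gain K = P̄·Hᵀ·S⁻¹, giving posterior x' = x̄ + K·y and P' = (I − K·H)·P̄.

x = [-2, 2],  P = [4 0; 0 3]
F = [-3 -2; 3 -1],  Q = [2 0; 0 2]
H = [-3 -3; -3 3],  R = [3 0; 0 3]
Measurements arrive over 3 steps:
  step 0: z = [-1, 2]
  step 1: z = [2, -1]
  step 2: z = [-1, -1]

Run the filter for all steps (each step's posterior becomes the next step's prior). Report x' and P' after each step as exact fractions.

step 0: x̄ = F·x = [2, -8]
step 0: P̄ = F·P·Fᵀ + Q = [50 -30; -30 41]
step 0: y = z − H·x̄ = [-19, 32]
step 0: S = H·P̄·Hᵀ + R = [282 81; 81 1362]
step 0: K = P̄·Hᵀ·S⁻¹ = [-6920/41947 -6980/41947; -6911/41947 6971/41947]
step 0: x' = x̄ + K·y = [-7986/41947, 18805/41947]
step 0: P' = (I − K·H)·P̄ = [6950/41947 -30/41947; -30/41947 6941/41947]
step 1: x̄ = F·x = [-13652/41947, -42763/41947]
step 1: P̄ = F·P·Fᵀ + Q = [173848/41947 -48578/41947; -48578/41947 153565/41947]
step 1: y = z − H·x̄ = [-85351/41947, 45386/41947]
step 1: S = H·P̄·Hᵀ + R = [2198154/41947 182547/41947; 182547/41947 3946962/41947]
step 1: K = P̄·Hᵀ·S⁻¹ = [-3606398/22893193 -3703554/22893193; -3586115/22893193 3683271/22893193]
step 1: x' = x̄ + K·y = [-4119906/22893193, -12056504/22893193]
step 1: P' = (I − K·H)·P̄ = [3654976/22893193 -48578/22893193; -48578/22893193 3634693/22893193]
step 2: x̄ = F·x = [36472726/22893193, -303214/22893193]
step 2: P̄ = F·P·Fᵀ + Q = [92637006/22893193 -25479664/22893193; -25479664/22893193 82607331/22893193]
step 2: y = z − H·x̄ = [85615343/22893193, 87434627/22893193]
step 2: S = H·P̄·Hᵀ + R = [1187244660/22893193 90267075/22893193; 90267075/22893193 2104512564/22893193]
step 2: K = P̄·Hᵀ·S⁻¹ = [-1902624122/12087159895 -390716690/2417431979; -1892594447/12087159895 388710755/2417431979]
step 2: x' = x̄ + K·y = [4680300118/12087159895, 184936218/12087159895]
step 2: P' = (I − K·H)·P̄ = [1928103786/12087159895 -25479664/12087159895; -25479664/12087159895 1918074111/12087159895]

step 0: x' = [-7986/41947, 18805/41947], P' = [6950/41947 -30/41947; -30/41947 6941/41947]
step 1: x' = [-4119906/22893193, -12056504/22893193], P' = [3654976/22893193 -48578/22893193; -48578/22893193 3634693/22893193]
step 2: x' = [4680300118/12087159895, 184936218/12087159895], P' = [1928103786/12087159895 -25479664/12087159895; -25479664/12087159895 1918074111/12087159895]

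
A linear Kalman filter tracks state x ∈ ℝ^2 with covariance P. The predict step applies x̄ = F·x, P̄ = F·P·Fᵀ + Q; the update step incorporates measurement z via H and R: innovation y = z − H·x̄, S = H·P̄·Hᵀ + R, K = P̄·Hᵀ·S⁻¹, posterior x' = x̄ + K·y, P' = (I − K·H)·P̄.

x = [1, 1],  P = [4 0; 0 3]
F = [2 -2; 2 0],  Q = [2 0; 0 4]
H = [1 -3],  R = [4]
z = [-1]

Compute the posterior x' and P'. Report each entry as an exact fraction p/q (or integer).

x' = [-45/59, 8/59]
P' = [1608/59 548/59; 548/59 212/59]

x̄ = F·x = [0, 2]
P̄ = F·P·Fᵀ + Q = [30 16; 16 20]
y = z − H·x̄ = [5]
S = H·P̄·Hᵀ + R = [118]
K = P̄·Hᵀ·S⁻¹ = [-9/59; -22/59]
x' = x̄ + K·y = [-45/59, 8/59]
P' = (I − K·H)·P̄ = [1608/59 548/59; 548/59 212/59]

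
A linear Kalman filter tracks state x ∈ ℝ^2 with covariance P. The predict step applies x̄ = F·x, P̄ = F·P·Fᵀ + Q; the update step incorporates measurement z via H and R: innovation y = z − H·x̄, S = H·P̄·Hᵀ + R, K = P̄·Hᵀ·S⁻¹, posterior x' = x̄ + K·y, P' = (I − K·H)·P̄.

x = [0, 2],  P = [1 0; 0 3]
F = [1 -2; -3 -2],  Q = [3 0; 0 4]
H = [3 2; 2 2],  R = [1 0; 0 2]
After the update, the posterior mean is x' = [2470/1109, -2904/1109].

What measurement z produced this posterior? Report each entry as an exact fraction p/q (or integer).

z = [2, -2]

x̄ = F·x = [-4, -4]
P̄ = F·P·Fᵀ + Q = [16 9; 9 25]
S = H·P̄·Hᵀ + R = [353 286; 286 238]
K = P̄·Hᵀ·S⁻¹ = [704/1109 -613/1109; -561/1109 991/1109]
x' − x̄ = [6906/1109, 1532/1109] = K·y
y = (KᵀK)⁻¹·Kᵀ·(x' − x̄) = [22, 14]
z = y + H·x̄ = [22, 14] + [-20, -16] = [2, -2]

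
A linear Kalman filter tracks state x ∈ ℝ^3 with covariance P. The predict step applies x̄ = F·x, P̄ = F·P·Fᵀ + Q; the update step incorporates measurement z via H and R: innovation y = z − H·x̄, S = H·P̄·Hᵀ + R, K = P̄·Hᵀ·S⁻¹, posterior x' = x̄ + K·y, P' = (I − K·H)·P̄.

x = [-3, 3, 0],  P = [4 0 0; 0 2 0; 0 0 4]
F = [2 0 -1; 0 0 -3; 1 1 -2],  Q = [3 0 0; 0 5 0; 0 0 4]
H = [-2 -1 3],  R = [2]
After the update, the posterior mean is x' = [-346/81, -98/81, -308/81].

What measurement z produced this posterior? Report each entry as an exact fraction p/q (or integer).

x̄ = F·x = [-6, 0, 0]
P̄ = F·P·Fᵀ + Q = [23 12 16; 12 41 24; 16 24 26]
S = H·P̄·Hᵀ + R = [81]
K = P̄·Hᵀ·S⁻¹ = [-10/81; 7/81; 22/81]
x' − x̄ = [140/81, -98/81, -308/81] = K·y
y = (KᵀK)⁻¹·Kᵀ·(x' − x̄) = [-14]
z = y + H·x̄ = [-14] + [12] = [-2]

z = [-2]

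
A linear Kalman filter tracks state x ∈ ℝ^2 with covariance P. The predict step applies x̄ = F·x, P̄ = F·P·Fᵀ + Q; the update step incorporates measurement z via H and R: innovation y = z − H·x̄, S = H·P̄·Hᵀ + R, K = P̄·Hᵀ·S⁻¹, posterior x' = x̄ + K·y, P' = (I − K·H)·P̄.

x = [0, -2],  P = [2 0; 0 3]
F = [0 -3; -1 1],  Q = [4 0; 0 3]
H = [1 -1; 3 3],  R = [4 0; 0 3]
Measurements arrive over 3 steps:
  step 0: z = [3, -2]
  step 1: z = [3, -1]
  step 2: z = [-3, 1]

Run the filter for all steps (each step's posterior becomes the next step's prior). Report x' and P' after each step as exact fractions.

step 0: x' = [2784/2317, -4159/2317], P' = [2295/2317 -1873/2317; -1873/2317 2203/2317]
step 1: x' = [2948863/1831298, -3421763/1831298], P' = [1757929/1831298 -1437915/1831298; -1437915/1831298 1702329/1831298]
step 2: x' = [-845773583/1422202511, 1297892226/1422202511], P' = [1362356919/1422202511 -1113797957/1422202511; -1113797957/1422202511 1319092235/1422202511]

step 0: x̄ = F·x = [6, -2]
step 0: P̄ = F·P·Fᵀ + Q = [31 -9; -9 8]
step 0: y = z − H·x̄ = [-5, -14]
step 0: S = H·P̄·Hᵀ + R = [61 69; 69 192]
step 0: K = P̄·Hᵀ·S⁻¹ = [1042/2317 422/2317; -1019/2317 330/2317]
step 0: x' = x̄ + K·y = [2784/2317, -4159/2317]
step 0: P' = (I − K·H)·P̄ = [2295/2317 -1873/2317; -1873/2317 2203/2317]
step 1: x̄ = F·x = [12477/2317, -6943/2317]
step 1: P̄ = F·P·Fᵀ + Q = [29095/2317 -12228/2317; -12228/2317 15195/2317]
step 1: y = z − H·x̄ = [-12469/2317, -18919/2317]
step 1: S = H·P̄·Hᵀ + R = [78014/2317 41700/2317; 41700/2317 185457/2317]
step 1: K = P̄·Hᵀ·S⁻¹ = [798961/1831298 160007/915649; -785061/1831298 132207/915649]
step 1: x' = x̄ + K·y = [2948863/1831298, -3421763/1831298]
step 1: P' = (I − K·H)·P̄ = [1757929/1831298 -1437915/1831298; -1437915/1831298 1702329/1831298]
step 2: x̄ = F·x = [10265289/1831298, -3185313/915649]
step 2: P̄ = F·P·Fᵀ + Q = [22646153/1831298 -4710366/915649; -4710366/915649 5914991/915649]
step 2: y = z − H·x̄ = [-22129809/1831298, -9852691/1831298]
step 2: S = H·P̄·Hᵀ + R = [60642791/1831298 32448513/1831298; 32448513/1831298 146205933/1831298]
step 2: K = P̄·Hᵀ·S⁻¹ = [619038719/1422202511 248558962/1422202511; -608222548/1422202511 205294278/1422202511]
step 2: x' = x̄ + K·y = [-845773583/1422202511, 1297892226/1422202511]
step 2: P' = (I − K·H)·P̄ = [1362356919/1422202511 -1113797957/1422202511; -1113797957/1422202511 1319092235/1422202511]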